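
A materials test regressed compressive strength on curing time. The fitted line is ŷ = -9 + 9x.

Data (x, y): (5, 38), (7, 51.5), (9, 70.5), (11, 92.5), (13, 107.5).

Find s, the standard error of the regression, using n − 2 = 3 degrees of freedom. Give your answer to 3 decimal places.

s = 2.517

x=5: ŷ = -9 + 9·5 = 36; r = 38 − 36 = 2
x=7: ŷ = -9 + 9·7 = 54; r = 51.5 − 54 = -2.5
x=9: ŷ = -9 + 9·9 = 72; r = 70.5 − 72 = -1.5
x=11: ŷ = -9 + 9·11 = 90; r = 92.5 − 90 = 2.5
x=13: ŷ = -9 + 9·13 = 108; r = 107.5 − 108 = -0.5
SSE = 4 + 6.25 + 2.25 + 6.25 + 0.25 = 19
s = √(19/3) = √6.33333 ≈ 2.517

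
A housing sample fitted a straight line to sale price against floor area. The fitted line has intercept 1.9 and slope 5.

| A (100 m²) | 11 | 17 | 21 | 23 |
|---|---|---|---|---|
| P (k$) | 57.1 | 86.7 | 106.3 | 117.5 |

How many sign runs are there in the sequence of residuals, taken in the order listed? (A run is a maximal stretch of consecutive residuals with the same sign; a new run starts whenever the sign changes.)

3 runs

A=11: P̂ = 1.9 + 5·11 = 56.9; r = 57.1 − 56.9 = 0.2
A=17: P̂ = 1.9 + 5·17 = 86.9; r = 86.7 − 86.9 = -0.2
A=21: P̂ = 1.9 + 5·21 = 106.9; r = 106.3 − 106.9 = -0.6
A=23: P̂ = 1.9 + 5·23 = 116.9; r = 117.5 − 116.9 = 0.6
Signs: + − − +
Runs: +×1, −×2, +×1 → 3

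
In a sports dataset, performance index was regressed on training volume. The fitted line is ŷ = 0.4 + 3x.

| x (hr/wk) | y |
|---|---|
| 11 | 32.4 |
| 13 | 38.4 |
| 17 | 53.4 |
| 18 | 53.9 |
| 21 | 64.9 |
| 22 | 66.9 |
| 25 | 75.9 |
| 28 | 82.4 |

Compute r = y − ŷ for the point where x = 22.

ŷ = 0.4 + 3·22 = 66.4
r = 66.9 − 66.4 = 0.5

r = 0.5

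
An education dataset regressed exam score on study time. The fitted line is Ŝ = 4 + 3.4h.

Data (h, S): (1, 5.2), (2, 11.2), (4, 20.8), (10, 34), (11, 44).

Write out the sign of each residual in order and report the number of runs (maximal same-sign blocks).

4 runs

h=1: Ŝ = 4 + 3.4·1 = 7.4; r = 5.2 − 7.4 = -2.2
h=2: Ŝ = 4 + 3.4·2 = 10.8; r = 11.2 − 10.8 = 0.4
h=4: Ŝ = 4 + 3.4·4 = 17.6; r = 20.8 − 17.6 = 3.2
h=10: Ŝ = 4 + 3.4·10 = 38; r = 34 − 38 = -4
h=11: Ŝ = 4 + 3.4·11 = 41.4; r = 44 − 41.4 = 2.6
Signs: − + + − +
Runs: −×1, +×2, −×1, +×1 → 4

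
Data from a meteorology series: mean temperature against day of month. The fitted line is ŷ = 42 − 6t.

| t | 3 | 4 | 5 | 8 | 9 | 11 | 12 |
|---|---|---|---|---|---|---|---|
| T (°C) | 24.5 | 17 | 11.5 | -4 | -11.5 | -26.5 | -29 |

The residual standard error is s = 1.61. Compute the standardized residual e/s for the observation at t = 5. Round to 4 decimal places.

-0.3106

ŷ = 42 − 6·5 = 12
e = 11.5 − 12 = -0.5
e/s = -0.5 / 1.61 = -0.3106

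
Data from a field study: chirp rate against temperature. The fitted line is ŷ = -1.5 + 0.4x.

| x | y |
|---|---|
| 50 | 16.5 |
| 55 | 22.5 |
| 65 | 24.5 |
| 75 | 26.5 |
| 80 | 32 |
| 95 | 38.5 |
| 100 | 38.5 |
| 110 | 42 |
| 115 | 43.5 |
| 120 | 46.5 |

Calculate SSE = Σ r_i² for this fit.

SSE = 19.5

x=50: ŷ = -1.5 + 0.4·50 = 18.5; r = 16.5 − 18.5 = -2
x=55: ŷ = -1.5 + 0.4·55 = 20.5; r = 22.5 − 20.5 = 2
x=65: ŷ = -1.5 + 0.4·65 = 24.5; r = 24.5 − 24.5 = 0
x=75: ŷ = -1.5 + 0.4·75 = 28.5; r = 26.5 − 28.5 = -2
x=80: ŷ = -1.5 + 0.4·80 = 30.5; r = 32 − 30.5 = 1.5
x=95: ŷ = -1.5 + 0.4·95 = 36.5; r = 38.5 − 36.5 = 2
x=100: ŷ = -1.5 + 0.4·100 = 38.5; r = 38.5 − 38.5 = 0
x=110: ŷ = -1.5 + 0.4·110 = 42.5; r = 42 − 42.5 = -0.5
x=115: ŷ = -1.5 + 0.4·115 = 44.5; r = 43.5 − 44.5 = -1
x=120: ŷ = -1.5 + 0.4·120 = 46.5; r = 46.5 − 46.5 = 0
SSE = 4 + 4 + 0 + 4 + 2.25 + 4 + 0 + 0.25 + 1 + 0 = 19.5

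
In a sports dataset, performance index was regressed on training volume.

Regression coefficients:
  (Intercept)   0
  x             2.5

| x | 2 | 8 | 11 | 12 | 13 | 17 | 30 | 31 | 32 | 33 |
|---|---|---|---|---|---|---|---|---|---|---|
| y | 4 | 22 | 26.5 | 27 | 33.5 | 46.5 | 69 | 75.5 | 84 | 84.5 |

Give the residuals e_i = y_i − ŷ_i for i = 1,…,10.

x=2: ŷ = 2.5·2 = 5; e = 4 − 5 = -1
x=8: ŷ = 2.5·8 = 20; e = 22 − 20 = 2
x=11: ŷ = 2.5·11 = 27.5; e = 26.5 − 27.5 = -1
x=12: ŷ = 2.5·12 = 30; e = 27 − 30 = -3
x=13: ŷ = 2.5·13 = 32.5; e = 33.5 − 32.5 = 1
x=17: ŷ = 2.5·17 = 42.5; e = 46.5 − 42.5 = 4
x=30: ŷ = 2.5·30 = 75; e = 69 − 75 = -6
x=31: ŷ = 2.5·31 = 77.5; e = 75.5 − 77.5 = -2
x=32: ŷ = 2.5·32 = 80; e = 84 − 80 = 4
x=33: ŷ = 2.5·33 = 82.5; e = 84.5 − 82.5 = 2

-1, 2, -1, -3, 1, 4, -6, -2, 4, 2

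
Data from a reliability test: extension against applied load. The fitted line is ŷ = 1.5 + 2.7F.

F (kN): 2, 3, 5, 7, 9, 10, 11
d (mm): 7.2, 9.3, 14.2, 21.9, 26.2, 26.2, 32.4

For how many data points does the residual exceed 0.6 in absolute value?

4

F=2: ŷ = 1.5 + 2.7·2 = 6.9; r = 7.2 − 6.9 = 0.3
F=3: ŷ = 1.5 + 2.7·3 = 9.6; r = 9.3 − 9.6 = -0.3
F=5: ŷ = 1.5 + 2.7·5 = 15; r = 14.2 − 15 = -0.8
F=7: ŷ = 1.5 + 2.7·7 = 20.4; r = 21.9 − 20.4 = 1.5
F=9: ŷ = 1.5 + 2.7·9 = 25.8; r = 26.2 − 25.8 = 0.4
F=10: ŷ = 1.5 + 2.7·10 = 28.5; r = 26.2 − 28.5 = -2.3
F=11: ŷ = 1.5 + 2.7·11 = 31.2; r = 32.4 − 31.2 = 1.2
|r| > 0.6: F=5 (|r|=0.8), F=7 (|r|=1.5), F=10 (|r|=2.3), F=11 (|r|=1.2) → 4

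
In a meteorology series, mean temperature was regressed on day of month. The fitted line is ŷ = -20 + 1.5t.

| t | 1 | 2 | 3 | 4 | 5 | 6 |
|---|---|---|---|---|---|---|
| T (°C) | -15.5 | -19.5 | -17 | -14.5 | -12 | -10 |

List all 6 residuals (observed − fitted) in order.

3, -2.5, -1.5, -0.5, 0.5, 1

t=1: ŷ = -20 + 1.5·1 = -18.5; e = -15.5 − (-18.5) = 3
t=2: ŷ = -20 + 1.5·2 = -17; e = -19.5 − (-17) = -2.5
t=3: ŷ = -20 + 1.5·3 = -15.5; e = -17 − (-15.5) = -1.5
t=4: ŷ = -20 + 1.5·4 = -14; e = -14.5 − (-14) = -0.5
t=5: ŷ = -20 + 1.5·5 = -12.5; e = -12 − (-12.5) = 0.5
t=6: ŷ = -20 + 1.5·6 = -11; e = -10 − (-11) = 1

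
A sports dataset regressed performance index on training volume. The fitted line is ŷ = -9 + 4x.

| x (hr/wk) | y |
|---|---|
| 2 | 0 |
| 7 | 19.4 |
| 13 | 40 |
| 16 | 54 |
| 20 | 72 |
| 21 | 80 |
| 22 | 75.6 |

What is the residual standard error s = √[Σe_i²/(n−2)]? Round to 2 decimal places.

x=2: ŷ = -9 + 4·2 = -1; e = 0 − (-1) = 1
x=7: ŷ = -9 + 4·7 = 19; e = 19.4 − 19 = 0.4
x=13: ŷ = -9 + 4·13 = 43; e = 40 − 43 = -3
x=16: ŷ = -9 + 4·16 = 55; e = 54 − 55 = -1
x=20: ŷ = -9 + 4·20 = 71; e = 72 − 71 = 1
x=21: ŷ = -9 + 4·21 = 75; e = 80 − 75 = 5
x=22: ŷ = -9 + 4·22 = 79; e = 75.6 − 79 = -3.4
SSE = 1 + 0.16 + 9 + 1 + 1 + 25 + 11.56 = 48.72
s = √(48.72/5) = √9.744 ≈ 3.12

s = 3.12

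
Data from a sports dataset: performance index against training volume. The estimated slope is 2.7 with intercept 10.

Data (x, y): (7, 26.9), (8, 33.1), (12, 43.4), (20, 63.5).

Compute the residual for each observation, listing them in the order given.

x=7: ŷ = 10 + 2.7·7 = 28.9; e = 26.9 − 28.9 = -2
x=8: ŷ = 10 + 2.7·8 = 31.6; e = 33.1 − 31.6 = 1.5
x=12: ŷ = 10 + 2.7·12 = 42.4; e = 43.4 − 42.4 = 1
x=20: ŷ = 10 + 2.7·20 = 64; e = 63.5 − 64 = -0.5

-2, 1.5, 1, -0.5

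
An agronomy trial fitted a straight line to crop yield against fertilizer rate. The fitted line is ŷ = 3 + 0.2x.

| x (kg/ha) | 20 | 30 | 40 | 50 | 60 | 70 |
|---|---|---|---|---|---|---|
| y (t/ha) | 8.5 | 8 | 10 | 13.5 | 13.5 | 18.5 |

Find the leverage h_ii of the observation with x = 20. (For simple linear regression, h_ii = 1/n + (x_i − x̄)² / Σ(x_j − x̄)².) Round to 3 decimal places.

h = 0.524

x̄ = (20 + 30 + 40 + 50 + 60 + 70)/6 = 45
Σ(x − x̄)² = 625 + 225 + 25 + 25 + 225 + 625 = 1750
h = 1/6 + (-25)²/1750 = 0.166667 + 0.357143 = 0.524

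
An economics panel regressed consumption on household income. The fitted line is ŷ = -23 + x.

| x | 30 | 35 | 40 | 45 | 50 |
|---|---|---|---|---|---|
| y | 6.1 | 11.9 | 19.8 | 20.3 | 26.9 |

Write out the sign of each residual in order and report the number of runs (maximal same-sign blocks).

3 runs

x=30: ŷ = -23 + 30 = 7; r = 6.1 − 7 = -0.9
x=35: ŷ = -23 + 35 = 12; r = 11.9 − 12 = -0.1
x=40: ŷ = -23 + 40 = 17; r = 19.8 − 17 = 2.8
x=45: ŷ = -23 + 45 = 22; r = 20.3 − 22 = -1.7
x=50: ŷ = -23 + 50 = 27; r = 26.9 − 27 = -0.1
Signs: − − + − −
Runs: −×2, +×1, −×2 → 3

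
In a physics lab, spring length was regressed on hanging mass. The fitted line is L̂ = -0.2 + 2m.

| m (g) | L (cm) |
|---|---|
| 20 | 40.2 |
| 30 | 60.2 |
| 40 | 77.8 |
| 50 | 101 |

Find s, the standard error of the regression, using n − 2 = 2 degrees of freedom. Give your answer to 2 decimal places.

m=20: L̂ = -0.2 + 2·20 = 39.8; e = 40.2 − 39.8 = 0.4
m=30: L̂ = -0.2 + 2·30 = 59.8; e = 60.2 − 59.8 = 0.4
m=40: L̂ = -0.2 + 2·40 = 79.8; e = 77.8 − 79.8 = -2
m=50: L̂ = -0.2 + 2·50 = 99.8; e = 101 − 99.8 = 1.2
SSE = 0.16 + 0.16 + 4 + 1.44 = 5.76
s = √(5.76/2) = √2.88 ≈ 1.70

s = 1.70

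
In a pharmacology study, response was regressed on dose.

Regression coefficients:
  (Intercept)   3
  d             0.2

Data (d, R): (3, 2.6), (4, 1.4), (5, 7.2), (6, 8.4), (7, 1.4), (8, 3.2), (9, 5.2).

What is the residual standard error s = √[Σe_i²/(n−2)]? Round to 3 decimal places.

s = 3.025

d=3: ŷ = 3 + 0.2·3 = 3.6; e = 2.6 − 3.6 = -1
d=4: ŷ = 3 + 0.2·4 = 3.8; e = 1.4 − 3.8 = -2.4
d=5: ŷ = 3 + 0.2·5 = 4; e = 7.2 − 4 = 3.2
d=6: ŷ = 3 + 0.2·6 = 4.2; e = 8.4 − 4.2 = 4.2
d=7: ŷ = 3 + 0.2·7 = 4.4; e = 1.4 − 4.4 = -3
d=8: ŷ = 3 + 0.2·8 = 4.6; e = 3.2 − 4.6 = -1.4
d=9: ŷ = 3 + 0.2·9 = 4.8; e = 5.2 − 4.8 = 0.4
SSE = 1 + 5.76 + 10.24 + 17.64 + 9 + 1.96 + 0.16 = 45.76
s = √(45.76/5) = √9.152 ≈ 3.025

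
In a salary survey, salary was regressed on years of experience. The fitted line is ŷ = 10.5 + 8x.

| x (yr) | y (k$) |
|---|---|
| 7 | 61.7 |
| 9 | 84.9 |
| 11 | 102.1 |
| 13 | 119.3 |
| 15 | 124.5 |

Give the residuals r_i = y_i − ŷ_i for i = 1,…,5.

x=7: ŷ = 10.5 + 8·7 = 66.5; r = 61.7 − 66.5 = -4.8
x=9: ŷ = 10.5 + 8·9 = 82.5; r = 84.9 − 82.5 = 2.4
x=11: ŷ = 10.5 + 8·11 = 98.5; r = 102.1 − 98.5 = 3.6
x=13: ŷ = 10.5 + 8·13 = 114.5; r = 119.3 − 114.5 = 4.8
x=15: ŷ = 10.5 + 8·15 = 130.5; r = 124.5 − 130.5 = -6

-4.8, 2.4, 3.6, 4.8, -6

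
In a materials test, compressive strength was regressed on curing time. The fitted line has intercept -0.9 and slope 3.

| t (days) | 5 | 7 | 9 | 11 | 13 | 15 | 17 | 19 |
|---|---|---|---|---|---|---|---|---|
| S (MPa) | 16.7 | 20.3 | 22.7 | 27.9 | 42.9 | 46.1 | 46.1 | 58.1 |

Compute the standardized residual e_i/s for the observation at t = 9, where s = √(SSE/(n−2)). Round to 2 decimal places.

-0.91

t=5: ŷ = -0.9 + 3·5 = 14.1; e = 16.7 − 14.1 = 2.6
t=7: ŷ = -0.9 + 3·7 = 20.1; e = 20.3 − 20.1 = 0.2
t=9: ŷ = -0.9 + 3·9 = 26.1; e = 22.7 − 26.1 = -3.4
t=11: ŷ = -0.9 + 3·11 = 32.1; e = 27.9 − 32.1 = -4.2
t=13: ŷ = -0.9 + 3·13 = 38.1; e = 42.9 − 38.1 = 4.8
t=15: ŷ = -0.9 + 3·15 = 44.1; e = 46.1 − 44.1 = 2
t=17: ŷ = -0.9 + 3·17 = 50.1; e = 46.1 − 50.1 = -4
t=19: ŷ = -0.9 + 3·19 = 56.1; e = 58.1 − 56.1 = 2
SSE = 6.76 + 0.04 + 11.56 + 17.64 + 23.04 + 4 + 16 + 4 = 83.04
s = √(83.04/6) = 3.72022
e/s = -3.4 / 3.72022 = -0.91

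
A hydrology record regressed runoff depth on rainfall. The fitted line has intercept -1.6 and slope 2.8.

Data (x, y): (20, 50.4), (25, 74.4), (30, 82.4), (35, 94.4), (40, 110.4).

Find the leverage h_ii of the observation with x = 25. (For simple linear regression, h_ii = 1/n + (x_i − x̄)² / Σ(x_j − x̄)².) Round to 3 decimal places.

h = 0.300

x̄ = (20 + 25 + 30 + 35 + 40)/5 = 30
Σ(x − x̄)² = 100 + 25 + 0 + 25 + 100 = 250
h = 1/5 + (-5)²/250 = 0.2 + 0.1 = 0.300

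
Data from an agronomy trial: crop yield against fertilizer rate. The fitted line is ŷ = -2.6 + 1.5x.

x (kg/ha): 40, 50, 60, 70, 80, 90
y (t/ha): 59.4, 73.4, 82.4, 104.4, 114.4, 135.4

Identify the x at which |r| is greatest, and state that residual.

x = 60, r = -5

x=40: ŷ = -2.6 + 1.5·40 = 57.4; r = 59.4 − 57.4 = 2
x=50: ŷ = -2.6 + 1.5·50 = 72.4; r = 73.4 − 72.4 = 1
x=60: ŷ = -2.6 + 1.5·60 = 87.4; r = 82.4 − 87.4 = -5
x=70: ŷ = -2.6 + 1.5·70 = 102.4; r = 104.4 − 102.4 = 2
x=80: ŷ = -2.6 + 1.5·80 = 117.4; r = 114.4 − 117.4 = -3
x=90: ŷ = -2.6 + 1.5·90 = 132.4; r = 135.4 − 132.4 = 3
Largest |r| is 5 at x = 60, residual -5.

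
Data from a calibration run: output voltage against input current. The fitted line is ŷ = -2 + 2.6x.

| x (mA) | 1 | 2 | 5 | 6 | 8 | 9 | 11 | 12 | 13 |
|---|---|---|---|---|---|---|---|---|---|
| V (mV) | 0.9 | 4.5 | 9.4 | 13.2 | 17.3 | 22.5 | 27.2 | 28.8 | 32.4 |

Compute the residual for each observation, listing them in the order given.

0.3, 1.3, -1.6, -0.4, -1.5, 1.1, 0.6, -0.4, 0.6

x=1: ŷ = -2 + 2.6·1 = 0.6; e = 0.9 − 0.6 = 0.3
x=2: ŷ = -2 + 2.6·2 = 3.2; e = 4.5 − 3.2 = 1.3
x=5: ŷ = -2 + 2.6·5 = 11; e = 9.4 − 11 = -1.6
x=6: ŷ = -2 + 2.6·6 = 13.6; e = 13.2 − 13.6 = -0.4
x=8: ŷ = -2 + 2.6·8 = 18.8; e = 17.3 − 18.8 = -1.5
x=9: ŷ = -2 + 2.6·9 = 21.4; e = 22.5 − 21.4 = 1.1
x=11: ŷ = -2 + 2.6·11 = 26.6; e = 27.2 − 26.6 = 0.6
x=12: ŷ = -2 + 2.6·12 = 29.2; e = 28.8 − 29.2 = -0.4
x=13: ŷ = -2 + 2.6·13 = 31.8; e = 32.4 − 31.8 = 0.6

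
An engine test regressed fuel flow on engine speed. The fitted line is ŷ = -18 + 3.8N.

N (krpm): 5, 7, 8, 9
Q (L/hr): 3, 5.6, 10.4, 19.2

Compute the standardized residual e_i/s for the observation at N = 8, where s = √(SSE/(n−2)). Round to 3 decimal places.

N=5: ŷ = -18 + 3.8·5 = 1; e = 3 − 1 = 2
N=7: ŷ = -18 + 3.8·7 = 8.6; e = 5.6 − 8.6 = -3
N=8: ŷ = -18 + 3.8·8 = 12.4; e = 10.4 − 12.4 = -2
N=9: ŷ = -18 + 3.8·9 = 16.2; e = 19.2 − 16.2 = 3
SSE = 4 + 9 + 4 + 9 = 26
s = √(26/2) = 3.60555
e/s = -2 / 3.60555 = -0.555

-0.555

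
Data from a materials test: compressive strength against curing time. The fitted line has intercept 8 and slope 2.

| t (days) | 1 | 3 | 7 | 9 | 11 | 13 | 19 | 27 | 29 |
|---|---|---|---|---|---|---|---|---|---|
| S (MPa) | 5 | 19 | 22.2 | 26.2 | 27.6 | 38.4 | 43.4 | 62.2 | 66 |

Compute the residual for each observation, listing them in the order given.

t=1: ŷ = 8 + 2·1 = 10; r = 5 − 10 = -5
t=3: ŷ = 8 + 2·3 = 14; r = 19 − 14 = 5
t=7: ŷ = 8 + 2·7 = 22; r = 22.2 − 22 = 0.2
t=9: ŷ = 8 + 2·9 = 26; r = 26.2 − 26 = 0.2
t=11: ŷ = 8 + 2·11 = 30; r = 27.6 − 30 = -2.4
t=13: ŷ = 8 + 2·13 = 34; r = 38.4 − 34 = 4.4
t=19: ŷ = 8 + 2·19 = 46; r = 43.4 − 46 = -2.6
t=27: ŷ = 8 + 2·27 = 62; r = 62.2 − 62 = 0.2
t=29: ŷ = 8 + 2·29 = 66; r = 66 − 66 = 0

-5, 5, 0.2, 0.2, -2.4, 4.4, -2.6, 0.2, 0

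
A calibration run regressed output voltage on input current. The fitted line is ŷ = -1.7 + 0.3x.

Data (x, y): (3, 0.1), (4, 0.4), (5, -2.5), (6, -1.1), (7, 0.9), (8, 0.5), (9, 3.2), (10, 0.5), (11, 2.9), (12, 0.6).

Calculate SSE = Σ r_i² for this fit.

SSE = 17.5

x=3: ŷ = -1.7 + 0.3·3 = -0.8; r = 0.1 − (-0.8) = 0.9
x=4: ŷ = -1.7 + 0.3·4 = -0.5; r = 0.4 − (-0.5) = 0.9
x=5: ŷ = -1.7 + 0.3·5 = -0.2; r = -2.5 − (-0.2) = -2.3
x=6: ŷ = -1.7 + 0.3·6 = 0.1; r = -1.1 − 0.1 = -1.2
x=7: ŷ = -1.7 + 0.3·7 = 0.4; r = 0.9 − 0.4 = 0.5
x=8: ŷ = -1.7 + 0.3·8 = 0.7; r = 0.5 − 0.7 = -0.2
x=9: ŷ = -1.7 + 0.3·9 = 1; r = 3.2 − 1 = 2.2
x=10: ŷ = -1.7 + 0.3·10 = 1.3; r = 0.5 − 1.3 = -0.8
x=11: ŷ = -1.7 + 0.3·11 = 1.6; r = 2.9 − 1.6 = 1.3
x=12: ŷ = -1.7 + 0.3·12 = 1.9; r = 0.6 − 1.9 = -1.3
SSE = 0.81 + 0.81 + 5.29 + 1.44 + 0.25 + 0.04 + 4.84 + 0.64 + 1.69 + 1.69 = 17.5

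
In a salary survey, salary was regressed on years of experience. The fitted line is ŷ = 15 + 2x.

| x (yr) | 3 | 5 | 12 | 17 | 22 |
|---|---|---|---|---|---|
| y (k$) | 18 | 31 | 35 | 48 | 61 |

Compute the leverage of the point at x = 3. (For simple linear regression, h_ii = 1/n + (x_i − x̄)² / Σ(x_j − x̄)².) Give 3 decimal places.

x̄ = (3 + 5 + 12 + 17 + 22)/5 = 11.8
Σ(x − x̄)² = 77.44 + 46.24 + 0.04 + 27.04 + 104.04 = 254.8
h = 1/5 + (-8.8)²/254.8 = 0.2 + 0.303925 = 0.504

h = 0.504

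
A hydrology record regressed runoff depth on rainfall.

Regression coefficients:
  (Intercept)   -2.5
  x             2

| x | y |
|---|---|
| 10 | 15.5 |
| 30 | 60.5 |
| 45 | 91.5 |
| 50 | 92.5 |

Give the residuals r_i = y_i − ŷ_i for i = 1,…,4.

x=10: ŷ = -2.5 + 2·10 = 17.5; r = 15.5 − 17.5 = -2
x=30: ŷ = -2.5 + 2·30 = 57.5; r = 60.5 − 57.5 = 3
x=45: ŷ = -2.5 + 2·45 = 87.5; r = 91.5 − 87.5 = 4
x=50: ŷ = -2.5 + 2·50 = 97.5; r = 92.5 − 97.5 = -5

-2, 3, 4, -5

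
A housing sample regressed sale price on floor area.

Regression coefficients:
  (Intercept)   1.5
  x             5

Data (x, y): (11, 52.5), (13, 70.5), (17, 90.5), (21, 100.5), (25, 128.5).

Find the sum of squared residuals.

x=11: ŷ = 1.5 + 5·11 = 56.5; e = 52.5 − 56.5 = -4
x=13: ŷ = 1.5 + 5·13 = 66.5; e = 70.5 − 66.5 = 4
x=17: ŷ = 1.5 + 5·17 = 86.5; e = 90.5 − 86.5 = 4
x=21: ŷ = 1.5 + 5·21 = 106.5; e = 100.5 − 106.5 = -6
x=25: ŷ = 1.5 + 5·25 = 126.5; e = 128.5 − 126.5 = 2
SSE = 16 + 16 + 16 + 36 + 4 = 88

SSE = 88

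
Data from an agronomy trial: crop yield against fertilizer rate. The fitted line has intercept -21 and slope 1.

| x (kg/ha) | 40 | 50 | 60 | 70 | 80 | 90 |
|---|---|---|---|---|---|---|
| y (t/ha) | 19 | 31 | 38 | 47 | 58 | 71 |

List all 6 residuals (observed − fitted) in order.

x=40: ŷ = -21 + 40 = 19; r = 19 − 19 = 0
x=50: ŷ = -21 + 50 = 29; r = 31 − 29 = 2
x=60: ŷ = -21 + 60 = 39; r = 38 − 39 = -1
x=70: ŷ = -21 + 70 = 49; r = 47 − 49 = -2
x=80: ŷ = -21 + 80 = 59; r = 58 − 59 = -1
x=90: ŷ = -21 + 90 = 69; r = 71 − 69 = 2

0, 2, -1, -2, -1, 2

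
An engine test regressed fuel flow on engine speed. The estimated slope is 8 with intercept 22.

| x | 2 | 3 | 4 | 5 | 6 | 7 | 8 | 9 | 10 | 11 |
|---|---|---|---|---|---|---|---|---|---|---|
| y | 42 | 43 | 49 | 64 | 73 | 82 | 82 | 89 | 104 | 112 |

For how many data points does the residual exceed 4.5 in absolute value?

x=2: ŷ = 22 + 8·2 = 38; e = 42 − 38 = 4
x=3: ŷ = 22 + 8·3 = 46; e = 43 − 46 = -3
x=4: ŷ = 22 + 8·4 = 54; e = 49 − 54 = -5
x=5: ŷ = 22 + 8·5 = 62; e = 64 − 62 = 2
x=6: ŷ = 22 + 8·6 = 70; e = 73 − 70 = 3
x=7: ŷ = 22 + 8·7 = 78; e = 82 − 78 = 4
x=8: ŷ = 22 + 8·8 = 86; e = 82 − 86 = -4
x=9: ŷ = 22 + 8·9 = 94; e = 89 − 94 = -5
x=10: ŷ = 22 + 8·10 = 102; e = 104 − 102 = 2
x=11: ŷ = 22 + 8·11 = 110; e = 112 − 110 = 2
|e| > 4.5: x=4 (|e|=5), x=9 (|e|=5) → 2

2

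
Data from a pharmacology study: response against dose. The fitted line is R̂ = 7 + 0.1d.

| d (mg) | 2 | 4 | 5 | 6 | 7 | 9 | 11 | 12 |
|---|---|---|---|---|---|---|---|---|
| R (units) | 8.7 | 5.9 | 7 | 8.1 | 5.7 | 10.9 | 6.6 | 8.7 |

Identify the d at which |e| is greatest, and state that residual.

d=2: R̂ = 7 + 0.1·2 = 7.2; e = 8.7 − 7.2 = 1.5
d=4: R̂ = 7 + 0.1·4 = 7.4; e = 5.9 − 7.4 = -1.5
d=5: R̂ = 7 + 0.1·5 = 7.5; e = 7 − 7.5 = -0.5
d=6: R̂ = 7 + 0.1·6 = 7.6; e = 8.1 − 7.6 = 0.5
d=7: R̂ = 7 + 0.1·7 = 7.7; e = 5.7 − 7.7 = -2
d=9: R̂ = 7 + 0.1·9 = 7.9; e = 10.9 − 7.9 = 3
d=11: R̂ = 7 + 0.1·11 = 8.1; e = 6.6 − 8.1 = -1.5
d=12: R̂ = 7 + 0.1·12 = 8.2; e = 8.7 − 8.2 = 0.5
Largest |e| is 3 at d = 9, residual 3.

d = 9, e = 3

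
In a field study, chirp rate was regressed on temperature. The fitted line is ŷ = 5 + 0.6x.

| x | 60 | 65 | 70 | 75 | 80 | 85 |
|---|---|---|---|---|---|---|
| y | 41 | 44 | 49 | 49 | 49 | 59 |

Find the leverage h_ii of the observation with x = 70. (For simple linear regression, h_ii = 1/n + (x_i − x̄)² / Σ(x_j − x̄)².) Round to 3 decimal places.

h = 0.181

x̄ = (60 + 65 + 70 + 75 + 80 + 85)/6 = 72.5
Σ(x − x̄)² = 156.25 + 56.25 + 6.25 + 6.25 + 56.25 + 156.25 = 437.5
h = 1/6 + (-2.5)²/437.5 = 0.166667 + 0.0142857 = 0.181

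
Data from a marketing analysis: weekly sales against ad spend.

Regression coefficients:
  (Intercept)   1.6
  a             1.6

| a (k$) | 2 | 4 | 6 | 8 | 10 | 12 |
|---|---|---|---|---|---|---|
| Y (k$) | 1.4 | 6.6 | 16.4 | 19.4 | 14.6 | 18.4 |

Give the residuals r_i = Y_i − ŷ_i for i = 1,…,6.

-3.4, -1.4, 5.2, 5, -3, -2.4

a=2: ŷ = 1.6 + 1.6·2 = 4.8; r = 1.4 − 4.8 = -3.4
a=4: ŷ = 1.6 + 1.6·4 = 8; r = 6.6 − 8 = -1.4
a=6: ŷ = 1.6 + 1.6·6 = 11.2; r = 16.4 − 11.2 = 5.2
a=8: ŷ = 1.6 + 1.6·8 = 14.4; r = 19.4 − 14.4 = 5
a=10: ŷ = 1.6 + 1.6·10 = 17.6; r = 14.6 − 17.6 = -3
a=12: ŷ = 1.6 + 1.6·12 = 20.8; r = 18.4 − 20.8 = -2.4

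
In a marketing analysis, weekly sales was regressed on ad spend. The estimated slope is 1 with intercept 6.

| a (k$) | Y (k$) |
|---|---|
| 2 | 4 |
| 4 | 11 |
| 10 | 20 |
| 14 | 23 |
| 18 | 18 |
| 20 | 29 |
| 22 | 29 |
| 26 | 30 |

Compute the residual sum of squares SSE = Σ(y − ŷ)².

a=2: ŷ = 6 + 2 = 8; r = 4 − 8 = -4
a=4: ŷ = 6 + 4 = 10; r = 11 − 10 = 1
a=10: ŷ = 6 + 10 = 16; r = 20 − 16 = 4
a=14: ŷ = 6 + 14 = 20; r = 23 − 20 = 3
a=18: ŷ = 6 + 18 = 24; r = 18 − 24 = -6
a=20: ŷ = 6 + 20 = 26; r = 29 − 26 = 3
a=22: ŷ = 6 + 22 = 28; r = 29 − 28 = 1
a=26: ŷ = 6 + 26 = 32; r = 30 − 32 = -2
SSE = 16 + 1 + 16 + 9 + 36 + 9 + 1 + 4 = 92

SSE = 92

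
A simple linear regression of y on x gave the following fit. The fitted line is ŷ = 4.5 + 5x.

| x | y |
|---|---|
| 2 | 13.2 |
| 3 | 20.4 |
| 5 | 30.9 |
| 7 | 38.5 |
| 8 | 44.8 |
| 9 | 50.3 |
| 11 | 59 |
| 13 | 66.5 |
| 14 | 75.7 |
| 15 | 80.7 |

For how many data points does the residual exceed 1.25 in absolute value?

x=2: ŷ = 4.5 + 5·2 = 14.5; r = 13.2 − 14.5 = -1.3
x=3: ŷ = 4.5 + 5·3 = 19.5; r = 20.4 − 19.5 = 0.9
x=5: ŷ = 4.5 + 5·5 = 29.5; r = 30.9 − 29.5 = 1.4
x=7: ŷ = 4.5 + 5·7 = 39.5; r = 38.5 − 39.5 = -1
x=8: ŷ = 4.5 + 5·8 = 44.5; r = 44.8 − 44.5 = 0.3
x=9: ŷ = 4.5 + 5·9 = 49.5; r = 50.3 − 49.5 = 0.8
x=11: ŷ = 4.5 + 5·11 = 59.5; r = 59 − 59.5 = -0.5
x=13: ŷ = 4.5 + 5·13 = 69.5; r = 66.5 − 69.5 = -3
x=14: ŷ = 4.5 + 5·14 = 74.5; r = 75.7 − 74.5 = 1.2
x=15: ŷ = 4.5 + 5·15 = 79.5; r = 80.7 − 79.5 = 1.2
|r| > 1.25: x=2 (|r|=1.3), x=5 (|r|=1.4), x=13 (|r|=3) → 3

3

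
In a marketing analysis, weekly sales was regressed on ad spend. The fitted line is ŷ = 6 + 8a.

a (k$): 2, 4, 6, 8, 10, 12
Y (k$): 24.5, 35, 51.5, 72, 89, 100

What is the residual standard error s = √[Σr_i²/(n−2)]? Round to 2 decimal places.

a=2: ŷ = 6 + 8·2 = 22; r = 24.5 − 22 = 2.5
a=4: ŷ = 6 + 8·4 = 38; r = 35 − 38 = -3
a=6: ŷ = 6 + 8·6 = 54; r = 51.5 − 54 = -2.5
a=8: ŷ = 6 + 8·8 = 70; r = 72 − 70 = 2
a=10: ŷ = 6 + 8·10 = 86; r = 89 − 86 = 3
a=12: ŷ = 6 + 8·12 = 102; r = 100 − 102 = -2
SSE = 6.25 + 9 + 6.25 + 4 + 9 + 4 = 38.5
s = √(38.5/4) = √9.625 ≈ 3.10

s = 3.10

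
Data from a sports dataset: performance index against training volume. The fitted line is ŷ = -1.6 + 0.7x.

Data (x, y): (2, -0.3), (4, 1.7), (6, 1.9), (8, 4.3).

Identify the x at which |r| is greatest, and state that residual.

x=2: ŷ = -1.6 + 0.7·2 = -0.2; r = -0.3 − (-0.2) = -0.1
x=4: ŷ = -1.6 + 0.7·4 = 1.2; r = 1.7 − 1.2 = 0.5
x=6: ŷ = -1.6 + 0.7·6 = 2.6; r = 1.9 − 2.6 = -0.7
x=8: ŷ = -1.6 + 0.7·8 = 4; r = 4.3 − 4 = 0.3
Largest |r| is 0.7 at x = 6, residual -0.7.

x = 6, r = -0.7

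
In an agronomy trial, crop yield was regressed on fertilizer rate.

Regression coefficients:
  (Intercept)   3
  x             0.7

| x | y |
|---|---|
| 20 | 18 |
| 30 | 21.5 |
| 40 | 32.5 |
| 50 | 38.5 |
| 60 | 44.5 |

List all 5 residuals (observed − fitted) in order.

1, -2.5, 1.5, 0.5, -0.5

x=20: ŷ = 3 + 0.7·20 = 17; r = 18 − 17 = 1
x=30: ŷ = 3 + 0.7·30 = 24; r = 21.5 − 24 = -2.5
x=40: ŷ = 3 + 0.7·40 = 31; r = 32.5 − 31 = 1.5
x=50: ŷ = 3 + 0.7·50 = 38; r = 38.5 − 38 = 0.5
x=60: ŷ = 3 + 0.7·60 = 45; r = 44.5 − 45 = -0.5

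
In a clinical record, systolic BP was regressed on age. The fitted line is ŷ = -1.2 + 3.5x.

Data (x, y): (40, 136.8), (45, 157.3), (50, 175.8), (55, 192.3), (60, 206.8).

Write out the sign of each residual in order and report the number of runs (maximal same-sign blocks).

3 runs

x=40: ŷ = -1.2 + 3.5·40 = 138.8; e = 136.8 − 138.8 = -2
x=45: ŷ = -1.2 + 3.5·45 = 156.3; e = 157.3 − 156.3 = 1
x=50: ŷ = -1.2 + 3.5·50 = 173.8; e = 175.8 − 173.8 = 2
x=55: ŷ = -1.2 + 3.5·55 = 191.3; e = 192.3 − 191.3 = 1
x=60: ŷ = -1.2 + 3.5·60 = 208.8; e = 206.8 − 208.8 = -2
Signs: − + + + −
Runs: −×1, +×3, −×1 → 3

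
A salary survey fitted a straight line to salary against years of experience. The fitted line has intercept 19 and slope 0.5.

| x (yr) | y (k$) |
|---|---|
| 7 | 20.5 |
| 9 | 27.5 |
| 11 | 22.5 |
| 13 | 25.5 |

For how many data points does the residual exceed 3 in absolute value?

1

x=7: ŷ = 19 + 0.5·7 = 22.5; r = 20.5 − 22.5 = -2
x=9: ŷ = 19 + 0.5·9 = 23.5; r = 27.5 − 23.5 = 4
x=11: ŷ = 19 + 0.5·11 = 24.5; r = 22.5 − 24.5 = -2
x=13: ŷ = 19 + 0.5·13 = 25.5; r = 25.5 − 25.5 = 0
|r| > 3: x=9 (|r|=4) → 1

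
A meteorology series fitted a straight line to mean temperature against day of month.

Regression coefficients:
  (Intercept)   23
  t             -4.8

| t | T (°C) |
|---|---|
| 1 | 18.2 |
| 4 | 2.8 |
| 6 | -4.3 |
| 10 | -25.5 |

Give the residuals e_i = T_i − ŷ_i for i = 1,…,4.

t=1: ŷ = 23 − 4.8·1 = 18.2; e = 18.2 − 18.2 = 0
t=4: ŷ = 23 − 4.8·4 = 3.8; e = 2.8 − 3.8 = -1
t=6: ŷ = 23 − 4.8·6 = -5.8; e = -4.3 − (-5.8) = 1.5
t=10: ŷ = 23 − 4.8·10 = -25; e = -25.5 − (-25) = -0.5

0, -1, 1.5, -0.5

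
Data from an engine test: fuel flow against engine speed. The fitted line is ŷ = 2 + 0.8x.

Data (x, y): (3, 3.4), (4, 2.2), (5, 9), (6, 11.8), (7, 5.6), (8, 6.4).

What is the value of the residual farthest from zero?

x=3: ŷ = 2 + 0.8·3 = 4.4; r = 3.4 − 4.4 = -1
x=4: ŷ = 2 + 0.8·4 = 5.2; r = 2.2 − 5.2 = -3
x=5: ŷ = 2 + 0.8·5 = 6; r = 9 − 6 = 3
x=6: ŷ = 2 + 0.8·6 = 6.8; r = 11.8 − 6.8 = 5
x=7: ŷ = 2 + 0.8·7 = 7.6; r = 5.6 − 7.6 = -2
x=8: ŷ = 2 + 0.8·8 = 8.4; r = 6.4 − 8.4 = -2
Largest |r| is 5 at x = 6, residual 5.

r = 5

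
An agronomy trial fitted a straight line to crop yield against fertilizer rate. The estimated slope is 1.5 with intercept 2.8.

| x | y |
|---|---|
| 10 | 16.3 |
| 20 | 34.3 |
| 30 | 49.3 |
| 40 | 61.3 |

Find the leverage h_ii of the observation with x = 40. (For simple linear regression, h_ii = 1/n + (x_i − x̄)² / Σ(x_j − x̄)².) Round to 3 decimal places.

x̄ = (10 + 20 + 30 + 40)/4 = 25
Σ(x − x̄)² = 225 + 25 + 25 + 225 = 500
h = 1/4 + (15)²/500 = 0.25 + 0.45 = 0.700

h = 0.700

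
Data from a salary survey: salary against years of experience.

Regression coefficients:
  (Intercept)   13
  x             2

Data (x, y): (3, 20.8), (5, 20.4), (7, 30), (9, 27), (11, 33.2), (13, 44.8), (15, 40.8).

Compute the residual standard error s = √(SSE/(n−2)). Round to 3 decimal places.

x=3: ŷ = 13 + 2·3 = 19; e = 20.8 − 19 = 1.8
x=5: ŷ = 13 + 2·5 = 23; e = 20.4 − 23 = -2.6
x=7: ŷ = 13 + 2·7 = 27; e = 30 − 27 = 3
x=9: ŷ = 13 + 2·9 = 31; e = 27 − 31 = -4
x=11: ŷ = 13 + 2·11 = 35; e = 33.2 − 35 = -1.8
x=13: ŷ = 13 + 2·13 = 39; e = 44.8 − 39 = 5.8
x=15: ŷ = 13 + 2·15 = 43; e = 40.8 − 43 = -2.2
SSE = 3.24 + 6.76 + 9 + 16 + 3.24 + 33.64 + 4.84 = 76.72
s = √(76.72/5) = √15.344 ≈ 3.917

s = 3.917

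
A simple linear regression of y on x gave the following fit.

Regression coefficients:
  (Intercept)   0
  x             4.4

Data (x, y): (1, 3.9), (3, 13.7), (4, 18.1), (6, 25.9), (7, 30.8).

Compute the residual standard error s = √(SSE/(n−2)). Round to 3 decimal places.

x=1: ŷ = 4.4·1 = 4.4; r = 3.9 − 4.4 = -0.5
x=3: ŷ = 4.4·3 = 13.2; r = 13.7 − 13.2 = 0.5
x=4: ŷ = 4.4·4 = 17.6; r = 18.1 − 17.6 = 0.5
x=6: ŷ = 4.4·6 = 26.4; r = 25.9 − 26.4 = -0.5
x=7: ŷ = 4.4·7 = 30.8; r = 30.8 − 30.8 = 0
SSE = 0.25 + 0.25 + 0.25 + 0.25 + 0 = 1
s = √(1/3) = √0.333333 ≈ 0.577

s = 0.577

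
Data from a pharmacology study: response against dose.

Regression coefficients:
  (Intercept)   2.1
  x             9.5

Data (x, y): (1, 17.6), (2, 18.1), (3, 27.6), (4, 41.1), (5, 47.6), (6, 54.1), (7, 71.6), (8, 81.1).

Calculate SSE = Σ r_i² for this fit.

SSE = 102

x=1: ŷ = 2.1 + 9.5·1 = 11.6; r = 17.6 − 11.6 = 6
x=2: ŷ = 2.1 + 9.5·2 = 21.1; r = 18.1 − 21.1 = -3
x=3: ŷ = 2.1 + 9.5·3 = 30.6; r = 27.6 − 30.6 = -3
x=4: ŷ = 2.1 + 9.5·4 = 40.1; r = 41.1 − 40.1 = 1
x=5: ŷ = 2.1 + 9.5·5 = 49.6; r = 47.6 − 49.6 = -2
x=6: ŷ = 2.1 + 9.5·6 = 59.1; r = 54.1 − 59.1 = -5
x=7: ŷ = 2.1 + 9.5·7 = 68.6; r = 71.6 − 68.6 = 3
x=8: ŷ = 2.1 + 9.5·8 = 78.1; r = 81.1 − 78.1 = 3
SSE = 36 + 9 + 9 + 1 + 4 + 25 + 9 + 9 = 102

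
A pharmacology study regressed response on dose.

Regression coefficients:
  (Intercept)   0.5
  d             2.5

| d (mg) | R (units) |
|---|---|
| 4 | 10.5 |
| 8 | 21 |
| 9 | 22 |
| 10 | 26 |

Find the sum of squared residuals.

SSE = 1.5

d=4: ŷ = 0.5 + 2.5·4 = 10.5; e = 10.5 − 10.5 = 0
d=8: ŷ = 0.5 + 2.5·8 = 20.5; e = 21 − 20.5 = 0.5
d=9: ŷ = 0.5 + 2.5·9 = 23; e = 22 − 23 = -1
d=10: ŷ = 0.5 + 2.5·10 = 25.5; e = 26 − 25.5 = 0.5
SSE = 0 + 0.25 + 1 + 0.25 = 1.5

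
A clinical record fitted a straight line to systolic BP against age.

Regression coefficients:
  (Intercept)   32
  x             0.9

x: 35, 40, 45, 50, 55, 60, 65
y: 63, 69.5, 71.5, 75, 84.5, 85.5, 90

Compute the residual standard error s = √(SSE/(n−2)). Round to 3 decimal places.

s = 1.844

x=35: ŷ = 32 + 0.9·35 = 63.5; r = 63 − 63.5 = -0.5
x=40: ŷ = 32 + 0.9·40 = 68; r = 69.5 − 68 = 1.5
x=45: ŷ = 32 + 0.9·45 = 72.5; r = 71.5 − 72.5 = -1
x=50: ŷ = 32 + 0.9·50 = 77; r = 75 − 77 = -2
x=55: ŷ = 32 + 0.9·55 = 81.5; r = 84.5 − 81.5 = 3
x=60: ŷ = 32 + 0.9·60 = 86; r = 85.5 − 86 = -0.5
x=65: ŷ = 32 + 0.9·65 = 90.5; r = 90 − 90.5 = -0.5
SSE = 0.25 + 2.25 + 1 + 4 + 9 + 0.25 + 0.25 = 17
s = √(17/5) = √3.4 ≈ 1.844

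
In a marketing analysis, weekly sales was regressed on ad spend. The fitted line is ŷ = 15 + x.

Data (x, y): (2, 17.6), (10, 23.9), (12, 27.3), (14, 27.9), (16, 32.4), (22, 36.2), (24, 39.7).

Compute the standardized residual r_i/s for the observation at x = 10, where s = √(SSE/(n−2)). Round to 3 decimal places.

x=2: ŷ = 15 + 2 = 17; r = 17.6 − 17 = 0.6
x=10: ŷ = 15 + 10 = 25; r = 23.9 − 25 = -1.1
x=12: ŷ = 15 + 12 = 27; r = 27.3 − 27 = 0.3
x=14: ŷ = 15 + 14 = 29; r = 27.9 − 29 = -1.1
x=16: ŷ = 15 + 16 = 31; r = 32.4 − 31 = 1.4
x=22: ŷ = 15 + 22 = 37; r = 36.2 − 37 = -0.8
x=24: ŷ = 15 + 24 = 39; r = 39.7 − 39 = 0.7
SSE = 0.36 + 1.21 + 0.09 + 1.21 + 1.96 + 0.64 + 0.49 = 5.96
s = √(5.96/5) = 1.09179
r/s = -1.1 / 1.09179 = -1.008

-1.008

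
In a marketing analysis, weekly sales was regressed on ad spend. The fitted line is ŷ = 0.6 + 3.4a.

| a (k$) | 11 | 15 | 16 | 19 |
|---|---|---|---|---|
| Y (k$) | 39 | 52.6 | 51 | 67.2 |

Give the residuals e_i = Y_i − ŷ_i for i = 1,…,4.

1, 1, -4, 2

a=11: ŷ = 0.6 + 3.4·11 = 38; e = 39 − 38 = 1
a=15: ŷ = 0.6 + 3.4·15 = 51.6; e = 52.6 − 51.6 = 1
a=16: ŷ = 0.6 + 3.4·16 = 55; e = 51 − 55 = -4
a=19: ŷ = 0.6 + 3.4·19 = 65.2; e = 67.2 − 65.2 = 2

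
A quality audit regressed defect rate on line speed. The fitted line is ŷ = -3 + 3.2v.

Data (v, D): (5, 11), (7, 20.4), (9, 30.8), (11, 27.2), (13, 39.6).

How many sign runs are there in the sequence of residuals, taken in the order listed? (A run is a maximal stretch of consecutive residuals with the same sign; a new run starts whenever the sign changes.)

4 runs

v=5: ŷ = -3 + 3.2·5 = 13; r = 11 − 13 = -2
v=7: ŷ = -3 + 3.2·7 = 19.4; r = 20.4 − 19.4 = 1
v=9: ŷ = -3 + 3.2·9 = 25.8; r = 30.8 − 25.8 = 5
v=11: ŷ = -3 + 3.2·11 = 32.2; r = 27.2 − 32.2 = -5
v=13: ŷ = -3 + 3.2·13 = 38.6; r = 39.6 − 38.6 = 1
Signs: − + + − +
Runs: −×1, +×2, −×1, +×1 → 4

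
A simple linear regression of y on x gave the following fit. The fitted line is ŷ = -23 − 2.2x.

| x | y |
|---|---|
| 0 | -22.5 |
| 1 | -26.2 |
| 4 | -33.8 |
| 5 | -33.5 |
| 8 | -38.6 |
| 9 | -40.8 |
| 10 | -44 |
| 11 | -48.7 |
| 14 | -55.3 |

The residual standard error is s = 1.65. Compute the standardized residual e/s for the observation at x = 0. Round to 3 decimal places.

ŷ = -23 − 2.2·0 = -23
e = -22.5 − (-23) = 0.5
e/s = 0.5 / 1.65 = 0.303

0.303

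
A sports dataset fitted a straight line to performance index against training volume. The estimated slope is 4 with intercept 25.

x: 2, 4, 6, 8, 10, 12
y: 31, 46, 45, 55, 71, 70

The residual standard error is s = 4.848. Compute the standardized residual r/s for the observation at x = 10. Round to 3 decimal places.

1.238

ŷ = 25 + 4·10 = 65
r = 71 − 65 = 6
r/s = 6 / 4.848 = 1.238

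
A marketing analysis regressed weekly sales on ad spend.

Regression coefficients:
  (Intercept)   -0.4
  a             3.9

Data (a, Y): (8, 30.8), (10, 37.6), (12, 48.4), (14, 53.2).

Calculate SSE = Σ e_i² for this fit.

SSE = 6

a=8: Ŷ = -0.4 + 3.9·8 = 30.8; e = 30.8 − 30.8 = 0
a=10: Ŷ = -0.4 + 3.9·10 = 38.6; e = 37.6 − 38.6 = -1
a=12: Ŷ = -0.4 + 3.9·12 = 46.4; e = 48.4 − 46.4 = 2
a=14: Ŷ = -0.4 + 3.9·14 = 54.2; e = 53.2 − 54.2 = -1
SSE = 0 + 1 + 4 + 1 = 6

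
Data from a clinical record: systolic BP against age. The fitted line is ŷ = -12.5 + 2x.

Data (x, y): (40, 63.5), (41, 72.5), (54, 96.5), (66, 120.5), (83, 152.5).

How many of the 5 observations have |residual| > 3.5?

1

x=40: ŷ = -12.5 + 2·40 = 67.5; e = 63.5 − 67.5 = -4
x=41: ŷ = -12.5 + 2·41 = 69.5; e = 72.5 − 69.5 = 3
x=54: ŷ = -12.5 + 2·54 = 95.5; e = 96.5 − 95.5 = 1
x=66: ŷ = -12.5 + 2·66 = 119.5; e = 120.5 − 119.5 = 1
x=83: ŷ = -12.5 + 2·83 = 153.5; e = 152.5 − 153.5 = -1
|e| > 3.5: x=40 (|e|=4) → 1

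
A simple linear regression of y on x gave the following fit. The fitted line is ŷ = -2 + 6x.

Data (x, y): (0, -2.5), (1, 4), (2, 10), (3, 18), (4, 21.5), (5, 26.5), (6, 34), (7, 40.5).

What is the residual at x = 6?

ŷ = -2 + 6·6 = 34
r = 34 − 34 = 0

r = 0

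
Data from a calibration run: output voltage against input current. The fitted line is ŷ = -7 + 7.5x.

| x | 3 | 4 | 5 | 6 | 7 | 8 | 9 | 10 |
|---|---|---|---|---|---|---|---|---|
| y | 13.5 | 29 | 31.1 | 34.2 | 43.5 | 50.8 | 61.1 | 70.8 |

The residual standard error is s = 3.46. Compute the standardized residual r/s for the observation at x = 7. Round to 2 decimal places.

ŷ = -7 + 7.5·7 = 45.5
r = 43.5 − 45.5 = -2
r/s = -2 / 3.46 = -0.58

-0.58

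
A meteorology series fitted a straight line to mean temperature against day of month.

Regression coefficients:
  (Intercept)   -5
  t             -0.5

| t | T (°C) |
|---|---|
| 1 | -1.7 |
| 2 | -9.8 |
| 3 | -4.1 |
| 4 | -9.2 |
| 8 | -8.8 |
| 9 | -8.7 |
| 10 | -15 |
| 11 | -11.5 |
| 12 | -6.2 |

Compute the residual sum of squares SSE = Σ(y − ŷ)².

t=1: ŷ = -5 − 0.5·1 = -5.5; r = -1.7 − (-5.5) = 3.8
t=2: ŷ = -5 − 0.5·2 = -6; r = -9.8 − (-6) = -3.8
t=3: ŷ = -5 − 0.5·3 = -6.5; r = -4.1 − (-6.5) = 2.4
t=4: ŷ = -5 − 0.5·4 = -7; r = -9.2 − (-7) = -2.2
t=8: ŷ = -5 − 0.5·8 = -9; r = -8.8 − (-9) = 0.2
t=9: ŷ = -5 − 0.5·9 = -9.5; r = -8.7 − (-9.5) = 0.8
t=10: ŷ = -5 − 0.5·10 = -10; r = -15 − (-10) = -5
t=11: ŷ = -5 − 0.5·11 = -10.5; r = -11.5 − (-10.5) = -1
t=12: ŷ = -5 − 0.5·12 = -11; r = -6.2 − (-11) = 4.8
SSE = 14.44 + 14.44 + 5.76 + 4.84 + 0.04 + 0.64 + 25 + 1 + 23.04 = 89.2

SSE = 89.2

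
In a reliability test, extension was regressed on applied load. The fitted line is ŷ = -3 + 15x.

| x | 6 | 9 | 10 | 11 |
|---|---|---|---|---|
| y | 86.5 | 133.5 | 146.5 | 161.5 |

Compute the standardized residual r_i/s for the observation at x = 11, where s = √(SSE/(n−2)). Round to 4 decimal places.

x=6: ŷ = -3 + 15·6 = 87; r = 86.5 − 87 = -0.5
x=9: ŷ = -3 + 15·9 = 132; r = 133.5 − 132 = 1.5
x=10: ŷ = -3 + 15·10 = 147; r = 146.5 − 147 = -0.5
x=11: ŷ = -3 + 15·11 = 162; r = 161.5 − 162 = -0.5
SSE = 0.25 + 2.25 + 0.25 + 0.25 = 3
s = √(3/2) = 1.22474
r/s = -0.5 / 1.22474 = -0.4082

-0.4082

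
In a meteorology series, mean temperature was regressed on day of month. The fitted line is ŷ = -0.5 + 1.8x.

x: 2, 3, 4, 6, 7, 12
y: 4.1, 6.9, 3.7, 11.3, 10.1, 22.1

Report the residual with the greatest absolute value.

e = -3

x=2: ŷ = -0.5 + 1.8·2 = 3.1; e = 4.1 − 3.1 = 1
x=3: ŷ = -0.5 + 1.8·3 = 4.9; e = 6.9 − 4.9 = 2
x=4: ŷ = -0.5 + 1.8·4 = 6.7; e = 3.7 − 6.7 = -3
x=6: ŷ = -0.5 + 1.8·6 = 10.3; e = 11.3 − 10.3 = 1
x=7: ŷ = -0.5 + 1.8·7 = 12.1; e = 10.1 − 12.1 = -2
x=12: ŷ = -0.5 + 1.8·12 = 21.1; e = 22.1 − 21.1 = 1
Largest |e| is 3 at x = 4, residual -3.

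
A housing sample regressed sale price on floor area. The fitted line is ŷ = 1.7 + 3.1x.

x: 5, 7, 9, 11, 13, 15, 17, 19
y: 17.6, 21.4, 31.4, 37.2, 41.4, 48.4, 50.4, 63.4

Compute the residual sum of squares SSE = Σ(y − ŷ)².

x=5: ŷ = 1.7 + 3.1·5 = 17.2; r = 17.6 − 17.2 = 0.4
x=7: ŷ = 1.7 + 3.1·7 = 23.4; r = 21.4 − 23.4 = -2
x=9: ŷ = 1.7 + 3.1·9 = 29.6; r = 31.4 − 29.6 = 1.8
x=11: ŷ = 1.7 + 3.1·11 = 35.8; r = 37.2 − 35.8 = 1.4
x=13: ŷ = 1.7 + 3.1·13 = 42; r = 41.4 − 42 = -0.6
x=15: ŷ = 1.7 + 3.1·15 = 48.2; r = 48.4 − 48.2 = 0.2
x=17: ŷ = 1.7 + 3.1·17 = 54.4; r = 50.4 − 54.4 = -4
x=19: ŷ = 1.7 + 3.1·19 = 60.6; r = 63.4 − 60.6 = 2.8
SSE = 0.16 + 4 + 3.24 + 1.96 + 0.36 + 0.04 + 16 + 7.84 = 33.6

SSE = 33.6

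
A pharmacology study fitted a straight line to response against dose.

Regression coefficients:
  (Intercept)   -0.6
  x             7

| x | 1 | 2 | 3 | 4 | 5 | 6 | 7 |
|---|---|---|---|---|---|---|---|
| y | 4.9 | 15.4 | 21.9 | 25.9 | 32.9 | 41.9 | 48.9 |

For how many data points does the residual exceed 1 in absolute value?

x=1: ŷ = -0.6 + 7·1 = 6.4; r = 4.9 − 6.4 = -1.5
x=2: ŷ = -0.6 + 7·2 = 13.4; r = 15.4 − 13.4 = 2
x=3: ŷ = -0.6 + 7·3 = 20.4; r = 21.9 − 20.4 = 1.5
x=4: ŷ = -0.6 + 7·4 = 27.4; r = 25.9 − 27.4 = -1.5
x=5: ŷ = -0.6 + 7·5 = 34.4; r = 32.9 − 34.4 = -1.5
x=6: ŷ = -0.6 + 7·6 = 41.4; r = 41.9 − 41.4 = 0.5
x=7: ŷ = -0.6 + 7·7 = 48.4; r = 48.9 − 48.4 = 0.5
|r| > 1: x=1 (|r|=1.5), x=2 (|r|=2), x=3 (|r|=1.5), x=4 (|r|=1.5), x=5 (|r|=1.5) → 5

5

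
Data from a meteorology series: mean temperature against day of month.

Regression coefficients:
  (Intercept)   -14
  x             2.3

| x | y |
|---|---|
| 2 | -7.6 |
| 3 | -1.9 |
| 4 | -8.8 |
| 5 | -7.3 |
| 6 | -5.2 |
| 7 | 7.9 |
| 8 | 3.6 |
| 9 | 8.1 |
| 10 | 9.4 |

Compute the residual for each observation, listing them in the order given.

x=2: ŷ = -14 + 2.3·2 = -9.4; r = -7.6 − (-9.4) = 1.8
x=3: ŷ = -14 + 2.3·3 = -7.1; r = -1.9 − (-7.1) = 5.2
x=4: ŷ = -14 + 2.3·4 = -4.8; r = -8.8 − (-4.8) = -4
x=5: ŷ = -14 + 2.3·5 = -2.5; r = -7.3 − (-2.5) = -4.8
x=6: ŷ = -14 + 2.3·6 = -0.2; r = -5.2 − (-0.2) = -5
x=7: ŷ = -14 + 2.3·7 = 2.1; r = 7.9 − 2.1 = 5.8
x=8: ŷ = -14 + 2.3·8 = 4.4; r = 3.6 − 4.4 = -0.8
x=9: ŷ = -14 + 2.3·9 = 6.7; r = 8.1 − 6.7 = 1.4
x=10: ŷ = -14 + 2.3·10 = 9; r = 9.4 − 9 = 0.4

1.8, 5.2, -4, -4.8, -5, 5.8, -0.8, 1.4, 0.4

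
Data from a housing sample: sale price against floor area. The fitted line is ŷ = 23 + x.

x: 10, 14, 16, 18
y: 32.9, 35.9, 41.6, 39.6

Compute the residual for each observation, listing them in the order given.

-0.1, -1.1, 2.6, -1.4

x=10: ŷ = 23 + 10 = 33; e = 32.9 − 33 = -0.1
x=14: ŷ = 23 + 14 = 37; e = 35.9 − 37 = -1.1
x=16: ŷ = 23 + 16 = 39; e = 41.6 − 39 = 2.6
x=18: ŷ = 23 + 18 = 41; e = 39.6 − 41 = -1.4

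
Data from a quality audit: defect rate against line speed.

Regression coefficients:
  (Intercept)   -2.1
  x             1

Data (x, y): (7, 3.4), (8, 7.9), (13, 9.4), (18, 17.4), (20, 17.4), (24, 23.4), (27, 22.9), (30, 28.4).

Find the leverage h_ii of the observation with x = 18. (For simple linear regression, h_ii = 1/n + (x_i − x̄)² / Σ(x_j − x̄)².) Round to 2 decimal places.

h = 0.13

x̄ = (7 + 8 + 13 + 18 + 20 + 24 + 27 + 30)/8 = 18.375
Σ(x − x̄)² = 129.391 + 107.641 + 28.8906 + 0.140625 + 2.64062 + 31.6406 + 74.3906 + 135.141 = 509.875
h = 1/8 + (-0.375)²/509.875 = 0.125 + 0.000275803 = 0.13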